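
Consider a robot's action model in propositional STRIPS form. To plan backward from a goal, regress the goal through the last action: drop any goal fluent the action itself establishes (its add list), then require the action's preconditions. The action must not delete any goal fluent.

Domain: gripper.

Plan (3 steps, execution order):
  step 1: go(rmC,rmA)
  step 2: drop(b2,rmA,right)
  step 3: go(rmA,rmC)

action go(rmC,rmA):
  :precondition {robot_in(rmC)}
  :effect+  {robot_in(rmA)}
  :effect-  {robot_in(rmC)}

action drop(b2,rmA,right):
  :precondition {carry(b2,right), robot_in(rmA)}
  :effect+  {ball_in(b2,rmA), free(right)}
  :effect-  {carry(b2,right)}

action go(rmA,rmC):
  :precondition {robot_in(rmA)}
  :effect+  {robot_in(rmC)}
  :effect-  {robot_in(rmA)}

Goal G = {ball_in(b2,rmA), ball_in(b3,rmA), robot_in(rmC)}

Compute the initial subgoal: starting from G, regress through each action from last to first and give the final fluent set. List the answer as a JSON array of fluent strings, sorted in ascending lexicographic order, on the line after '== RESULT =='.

Regress step by step:
  through step 3 (go(rmA,rmC)): drop {robot_in(rmC)}, keep {ball_in(b2,rmA), ball_in(b3,rmA)}, require {robot_in(rmA)}
    → {ball_in(b2,rmA), ball_in(b3,rmA), robot_in(rmA)}
  through step 2 (drop(b2,rmA,right)): drop {ball_in(b2,rmA)}, keep {ball_in(b3,rmA), robot_in(rmA)}, require {carry(b2,right), robot_in(rmA)}
    → {ball_in(b3,rmA), carry(b2,right), robot_in(rmA)}
  through step 1 (go(rmC,rmA)): drop {robot_in(rmA)}, keep {ball_in(b3,rmA), carry(b2,right)}, require {robot_in(rmC)}
    → {ball_in(b3,rmA), carry(b2,right), robot_in(rmC)}

== RESULT ==
["ball_in(b3,rmA)", "carry(b2,right)", "robot_in(rmC)"]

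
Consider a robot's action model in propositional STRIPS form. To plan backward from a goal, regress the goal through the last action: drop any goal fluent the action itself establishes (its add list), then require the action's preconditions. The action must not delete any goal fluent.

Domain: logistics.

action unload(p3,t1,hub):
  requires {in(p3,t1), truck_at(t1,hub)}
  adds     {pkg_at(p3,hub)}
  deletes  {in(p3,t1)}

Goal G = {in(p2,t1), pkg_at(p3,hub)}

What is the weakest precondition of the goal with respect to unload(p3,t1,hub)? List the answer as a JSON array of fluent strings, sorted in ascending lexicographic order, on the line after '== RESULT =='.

Compute (G \ add) ∪ pre:
  G ∩ del = {}  (empty — regression defined)
  G \ add = {in(p2,t1), pkg_at(p3,hub)} \ {pkg_at(p3,hub)} = {in(p2,t1)}
  ∪ pre   = {in(p2,t1)} ∪ {in(p3,t1), truck_at(t1,hub)}
          = {in(p2,t1), in(p3,t1), truck_at(t1,hub)}

== RESULT ==
["in(p2,t1)", "in(p3,t1)", "truck_at(t1,hub)"]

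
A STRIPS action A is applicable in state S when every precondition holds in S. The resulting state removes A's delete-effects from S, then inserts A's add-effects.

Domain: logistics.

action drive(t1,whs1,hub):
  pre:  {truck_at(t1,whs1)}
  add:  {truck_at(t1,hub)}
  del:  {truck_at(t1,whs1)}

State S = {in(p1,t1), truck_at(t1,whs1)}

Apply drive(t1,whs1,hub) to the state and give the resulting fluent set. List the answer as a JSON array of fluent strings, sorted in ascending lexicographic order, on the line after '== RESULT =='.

Progress:
  pre ⊆ S: {truck_at(t1,whs1)} ⊆ S  — applicable
  S \ del = {in(p1,t1)}
  ∪ add   = {in(p1,t1), truck_at(t1,hub)}

== RESULT ==
["in(p1,t1)", "truck_at(t1,hub)"]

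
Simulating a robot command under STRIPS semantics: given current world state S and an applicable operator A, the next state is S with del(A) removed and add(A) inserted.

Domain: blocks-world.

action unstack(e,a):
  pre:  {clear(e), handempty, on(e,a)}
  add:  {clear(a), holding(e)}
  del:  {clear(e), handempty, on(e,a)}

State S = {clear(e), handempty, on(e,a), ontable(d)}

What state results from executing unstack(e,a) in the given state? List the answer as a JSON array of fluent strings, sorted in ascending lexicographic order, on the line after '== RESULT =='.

Progress:
  pre ⊆ S: {clear(e), handempty, on(e,a)} ⊆ S  — applicable
  S \ del = {ontable(d)}
  ∪ add   = {clear(a), holding(e), ontable(d)}

== RESULT ==
["clear(a)", "holding(e)", "ontable(d)"]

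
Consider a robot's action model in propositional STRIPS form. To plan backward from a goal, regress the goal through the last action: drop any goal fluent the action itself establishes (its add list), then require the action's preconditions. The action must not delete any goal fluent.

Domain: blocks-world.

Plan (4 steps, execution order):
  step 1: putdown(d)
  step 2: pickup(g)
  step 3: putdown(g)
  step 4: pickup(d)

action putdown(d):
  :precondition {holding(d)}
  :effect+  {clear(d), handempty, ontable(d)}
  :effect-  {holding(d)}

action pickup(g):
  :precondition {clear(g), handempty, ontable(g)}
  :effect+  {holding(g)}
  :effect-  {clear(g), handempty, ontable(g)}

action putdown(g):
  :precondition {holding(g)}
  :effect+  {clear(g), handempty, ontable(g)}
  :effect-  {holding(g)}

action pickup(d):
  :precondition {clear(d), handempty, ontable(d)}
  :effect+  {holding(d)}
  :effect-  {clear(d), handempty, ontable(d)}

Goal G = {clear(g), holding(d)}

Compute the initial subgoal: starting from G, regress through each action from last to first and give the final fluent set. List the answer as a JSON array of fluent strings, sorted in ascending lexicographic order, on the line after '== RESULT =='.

Regress step by step:
  through step 4 (pickup(d)): drop {holding(d)}, keep {clear(g)}, require {clear(d), handempty, ontable(d)}
    → {clear(d), clear(g), handempty, ontable(d)}
  through step 3 (putdown(g)): drop {clear(g), handempty}, keep {clear(d), ontable(d)}, require {holding(g)}
    → {clear(d), holding(g), ontable(d)}
  through step 2 (pickup(g)): drop {holding(g)}, keep {clear(d), ontable(d)}, require {clear(g), handempty, ontable(g)}
    → {clear(d), clear(g), handempty, ontable(d), ontable(g)}
  through step 1 (putdown(d)): drop {clear(d), handempty, ontable(d)}, keep {clear(g), ontable(g)}, require {holding(d)}
    → {clear(g), holding(d), ontable(g)}

== RESULT ==
["clear(g)", "holding(d)", "ontable(g)"]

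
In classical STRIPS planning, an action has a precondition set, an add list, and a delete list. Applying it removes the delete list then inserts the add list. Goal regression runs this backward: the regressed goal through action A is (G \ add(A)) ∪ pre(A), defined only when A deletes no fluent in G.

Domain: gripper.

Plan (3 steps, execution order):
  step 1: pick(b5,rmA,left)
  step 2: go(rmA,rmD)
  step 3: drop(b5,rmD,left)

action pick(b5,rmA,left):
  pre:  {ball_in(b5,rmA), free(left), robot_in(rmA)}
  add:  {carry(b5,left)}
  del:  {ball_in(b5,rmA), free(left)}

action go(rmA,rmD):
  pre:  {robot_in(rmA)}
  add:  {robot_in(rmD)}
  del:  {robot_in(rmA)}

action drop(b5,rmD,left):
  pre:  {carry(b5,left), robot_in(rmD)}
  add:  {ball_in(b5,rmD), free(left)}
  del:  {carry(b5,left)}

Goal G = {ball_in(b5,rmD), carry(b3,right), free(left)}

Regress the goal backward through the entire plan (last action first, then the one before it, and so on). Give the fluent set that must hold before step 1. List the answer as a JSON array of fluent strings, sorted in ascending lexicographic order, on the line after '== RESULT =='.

Work backward from the goal:
  through step 3 (drop(b5,rmD,left)): drop {ball_in(b5,rmD), free(left)}, keep {carry(b3,right)}, require {carry(b5,left), robot_in(rmD)}
    → {carry(b3,right), carry(b5,left), robot_in(rmD)}
  through step 2 (go(rmA,rmD)): drop {robot_in(rmD)}, keep {carry(b3,right), carry(b5,left)}, require {robot_in(rmA)}
    → {carry(b3,right), carry(b5,left), robot_in(rmA)}
  through step 1 (pick(b5,rmA,left)): drop {carry(b5,left)}, keep {carry(b3,right), robot_in(rmA)}, require {ball_in(b5,rmA), free(left), robot_in(rmA)}
    → {ball_in(b5,rmA), carry(b3,right), free(left), robot_in(rmA)}

== RESULT ==
["ball_in(b5,rmA)", "carry(b3,right)", "free(left)", "robot_in(rmA)"]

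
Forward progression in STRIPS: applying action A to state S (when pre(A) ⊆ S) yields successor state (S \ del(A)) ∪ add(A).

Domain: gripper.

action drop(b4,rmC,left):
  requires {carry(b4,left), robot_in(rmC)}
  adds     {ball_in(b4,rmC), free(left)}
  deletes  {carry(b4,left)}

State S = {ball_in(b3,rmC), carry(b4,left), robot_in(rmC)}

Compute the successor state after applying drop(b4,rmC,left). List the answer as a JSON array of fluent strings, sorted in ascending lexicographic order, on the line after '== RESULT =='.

Progress:
  pre ⊆ S: {carry(b4,left), robot_in(rmC)} ⊆ S  — applicable
  S \ del = {ball_in(b3,rmC), robot_in(rmC)}
  ∪ add   = {ball_in(b3,rmC), ball_in(b4,rmC), free(left), robot_in(rmC)}

== RESULT ==
["ball_in(b3,rmC)", "ball_in(b4,rmC)", "free(left)", "robot_in(rmC)"]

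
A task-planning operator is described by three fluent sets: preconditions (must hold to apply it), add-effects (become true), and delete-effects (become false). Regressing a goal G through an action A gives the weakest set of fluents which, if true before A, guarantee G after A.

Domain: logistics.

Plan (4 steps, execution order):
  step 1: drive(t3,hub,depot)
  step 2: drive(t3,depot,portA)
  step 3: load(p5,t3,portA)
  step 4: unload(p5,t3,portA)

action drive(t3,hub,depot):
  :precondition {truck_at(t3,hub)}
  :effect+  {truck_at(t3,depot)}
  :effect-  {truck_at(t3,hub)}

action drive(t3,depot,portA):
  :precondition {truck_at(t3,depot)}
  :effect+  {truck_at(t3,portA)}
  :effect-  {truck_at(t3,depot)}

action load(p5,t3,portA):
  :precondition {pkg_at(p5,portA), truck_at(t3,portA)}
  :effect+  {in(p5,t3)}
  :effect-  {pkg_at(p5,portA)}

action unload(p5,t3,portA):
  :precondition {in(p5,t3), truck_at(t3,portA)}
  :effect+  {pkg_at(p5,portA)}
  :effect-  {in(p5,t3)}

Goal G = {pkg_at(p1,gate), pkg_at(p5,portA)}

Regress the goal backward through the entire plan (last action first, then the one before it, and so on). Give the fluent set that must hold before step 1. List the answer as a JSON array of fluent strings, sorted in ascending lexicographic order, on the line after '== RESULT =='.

Work backward from the goal:
  through step 4 (unload(p5,t3,portA)): drop {pkg_at(p5,portA)}, keep {pkg_at(p1,gate)}, require {in(p5,t3), truck_at(t3,portA)}
    → {in(p5,t3), pkg_at(p1,gate), truck_at(t3,portA)}
  through step 3 (load(p5,t3,portA)): drop {in(p5,t3)}, keep {pkg_at(p1,gate), truck_at(t3,portA)}, require {pkg_at(p5,portA), truck_at(t3,portA)}
    → {pkg_at(p1,gate), pkg_at(p5,portA), truck_at(t3,portA)}
  through step 2 (drive(t3,depot,portA)): drop {truck_at(t3,portA)}, keep {pkg_at(p1,gate), pkg_at(p5,portA)}, require {truck_at(t3,depot)}
    → {pkg_at(p1,gate), pkg_at(p5,portA), truck_at(t3,depot)}
  through step 1 (drive(t3,hub,depot)): drop {truck_at(t3,depot)}, keep {pkg_at(p1,gate), pkg_at(p5,portA)}, require {truck_at(t3,hub)}
    → {pkg_at(p1,gate), pkg_at(p5,portA), truck_at(t3,hub)}

== RESULT ==
["pkg_at(p1,gate)", "pkg_at(p5,portA)", "truck_at(t3,hub)"]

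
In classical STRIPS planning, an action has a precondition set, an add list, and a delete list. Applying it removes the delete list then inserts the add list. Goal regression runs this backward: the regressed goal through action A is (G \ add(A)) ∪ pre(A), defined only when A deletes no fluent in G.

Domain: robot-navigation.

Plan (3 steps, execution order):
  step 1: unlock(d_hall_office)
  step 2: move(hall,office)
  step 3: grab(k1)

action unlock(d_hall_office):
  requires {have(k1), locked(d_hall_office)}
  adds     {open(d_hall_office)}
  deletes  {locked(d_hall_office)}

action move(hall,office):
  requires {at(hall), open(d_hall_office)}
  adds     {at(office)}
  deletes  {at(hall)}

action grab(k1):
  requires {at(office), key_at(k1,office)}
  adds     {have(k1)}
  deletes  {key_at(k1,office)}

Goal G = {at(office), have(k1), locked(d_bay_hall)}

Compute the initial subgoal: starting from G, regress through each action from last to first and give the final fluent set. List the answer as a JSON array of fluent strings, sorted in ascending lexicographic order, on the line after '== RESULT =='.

Work backward from the goal:
  through step 3 (grab(k1)): drop {have(k1)}, keep {at(office), locked(d_bay_hall)}, require {at(office), key_at(k1,office)}
    → {at(office), key_at(k1,office), locked(d_bay_hall)}
  through step 2 (move(hall,office)): drop {at(office)}, keep {key_at(k1,office), locked(d_bay_hall)}, require {at(hall), open(d_hall_office)}
    → {at(hall), key_at(k1,office), locked(d_bay_hall), open(d_hall_office)}
  through step 1 (unlock(d_hall_office)): drop {open(d_hall_office)}, keep {at(hall), key_at(k1,office), locked(d_bay_hall)}, require {have(k1), locked(d_hall_office)}
    → {at(hall), have(k1), key_at(k1,office), locked(d_bay_hall), locked(d_hall_office)}

== RESULT ==
["at(hall)", "have(k1)", "key_at(k1,office)", "locked(d_bay_hall)", "locked(d_hall_office)"]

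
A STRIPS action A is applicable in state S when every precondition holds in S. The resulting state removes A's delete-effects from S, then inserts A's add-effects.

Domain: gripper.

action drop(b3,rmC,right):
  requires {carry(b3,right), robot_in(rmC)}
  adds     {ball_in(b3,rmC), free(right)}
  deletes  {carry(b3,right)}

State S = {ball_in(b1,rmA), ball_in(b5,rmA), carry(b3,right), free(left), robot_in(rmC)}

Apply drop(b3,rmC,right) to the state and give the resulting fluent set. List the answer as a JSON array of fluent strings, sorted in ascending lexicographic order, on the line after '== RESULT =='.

Progress:
  pre ⊆ S: {carry(b3,right), robot_in(rmC)} ⊆ S  — applicable
  S \ del = {ball_in(b1,rmA), ball_in(b5,rmA), free(left), robot_in(rmC)}
  ∪ add   = {ball_in(b1,rmA), ball_in(b3,rmC), ball_in(b5,rmA), free(left), free(right), robot_in(rmC)}

== RESULT ==
["ball_in(b1,rmA)", "ball_in(b3,rmC)", "ball_in(b5,rmA)", "free(left)", "free(right)", "robot_in(rmC)"]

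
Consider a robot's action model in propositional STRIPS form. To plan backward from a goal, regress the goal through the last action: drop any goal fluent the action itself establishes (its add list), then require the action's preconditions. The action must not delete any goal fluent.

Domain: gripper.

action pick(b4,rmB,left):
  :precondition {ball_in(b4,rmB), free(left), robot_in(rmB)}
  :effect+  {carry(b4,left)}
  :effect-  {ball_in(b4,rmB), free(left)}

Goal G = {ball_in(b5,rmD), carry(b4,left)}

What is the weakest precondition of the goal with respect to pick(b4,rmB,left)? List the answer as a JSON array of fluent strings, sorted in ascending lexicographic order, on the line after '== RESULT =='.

Regress:
  G ∩ del = {}  (empty — regression defined)
  G \ add = {ball_in(b5,rmD), carry(b4,left)} \ {carry(b4,left)} = {ball_in(b5,rmD)}
  ∪ pre   = {ball_in(b5,rmD)} ∪ {ball_in(b4,rmB), free(left), robot_in(rmB)}
          = {ball_in(b4,rmB), ball_in(b5,rmD), free(left), robot_in(rmB)}

== RESULT ==
["ball_in(b4,rmB)", "ball_in(b5,rmD)", "free(left)", "robot_in(rmB)"]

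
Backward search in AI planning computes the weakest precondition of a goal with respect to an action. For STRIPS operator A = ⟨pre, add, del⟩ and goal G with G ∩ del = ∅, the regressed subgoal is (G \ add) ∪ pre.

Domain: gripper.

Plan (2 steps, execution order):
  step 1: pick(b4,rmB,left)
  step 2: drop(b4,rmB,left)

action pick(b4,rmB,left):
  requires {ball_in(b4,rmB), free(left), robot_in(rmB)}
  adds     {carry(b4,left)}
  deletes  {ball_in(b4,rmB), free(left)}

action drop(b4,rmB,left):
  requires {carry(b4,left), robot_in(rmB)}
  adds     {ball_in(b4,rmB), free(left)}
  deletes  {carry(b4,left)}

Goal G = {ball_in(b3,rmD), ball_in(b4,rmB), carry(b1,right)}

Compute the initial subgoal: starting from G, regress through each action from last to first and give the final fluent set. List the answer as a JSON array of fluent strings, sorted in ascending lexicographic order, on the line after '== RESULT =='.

Regress step by step:
  through step 2 (drop(b4,rmB,left)): drop {ball_in(b4,rmB)}, keep {ball_in(b3,rmD), carry(b1,right)}, require {carry(b4,left), robot_in(rmB)}
    → {ball_in(b3,rmD), carry(b1,right), carry(b4,left), robot_in(rmB)}
  through step 1 (pick(b4,rmB,left)): drop {carry(b4,left)}, keep {ball_in(b3,rmD), carry(b1,right), robot_in(rmB)}, require {ball_in(b4,rmB), free(left), robot_in(rmB)}
    → {ball_in(b3,rmD), ball_in(b4,rmB), carry(b1,right), free(left), robot_in(rmB)}

== RESULT ==
["ball_in(b3,rmD)", "ball_in(b4,rmB)", "carry(b1,right)", "free(left)", "robot_in(rmB)"]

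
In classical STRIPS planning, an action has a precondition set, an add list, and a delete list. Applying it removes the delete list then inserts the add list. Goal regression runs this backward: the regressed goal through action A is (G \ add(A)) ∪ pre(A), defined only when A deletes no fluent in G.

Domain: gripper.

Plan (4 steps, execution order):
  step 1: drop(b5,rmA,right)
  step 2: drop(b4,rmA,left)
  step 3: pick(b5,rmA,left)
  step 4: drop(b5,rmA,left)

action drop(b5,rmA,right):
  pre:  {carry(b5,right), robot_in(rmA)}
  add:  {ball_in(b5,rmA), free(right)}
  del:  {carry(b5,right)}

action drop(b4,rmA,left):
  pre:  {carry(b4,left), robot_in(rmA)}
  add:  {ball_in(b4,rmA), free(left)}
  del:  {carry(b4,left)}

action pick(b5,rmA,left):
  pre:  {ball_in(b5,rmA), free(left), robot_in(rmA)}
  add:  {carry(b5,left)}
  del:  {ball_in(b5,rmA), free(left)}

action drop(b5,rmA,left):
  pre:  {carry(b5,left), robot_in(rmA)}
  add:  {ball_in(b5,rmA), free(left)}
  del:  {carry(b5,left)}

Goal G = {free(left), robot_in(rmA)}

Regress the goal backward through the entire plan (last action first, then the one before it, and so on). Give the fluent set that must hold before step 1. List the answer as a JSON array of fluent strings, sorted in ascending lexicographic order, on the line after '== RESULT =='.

Regress step by step:
  through step 4 (drop(b5,rmA,left)): drop {free(left)}, keep {robot_in(rmA)}, require {carry(b5,left), robot_in(rmA)}
    → {carry(b5,left), robot_in(rmA)}
  through step 3 (pick(b5,rmA,left)): drop {carry(b5,left)}, keep {robot_in(rmA)}, require {ball_in(b5,rmA), free(left), robot_in(rmA)}
    → {ball_in(b5,rmA), free(left), robot_in(rmA)}
  through step 2 (drop(b4,rmA,left)): drop {free(left)}, keep {ball_in(b5,rmA), robot_in(rmA)}, require {carry(b4,left), robot_in(rmA)}
    → {ball_in(b5,rmA), carry(b4,left), robot_in(rmA)}
  through step 1 (drop(b5,rmA,right)): drop {ball_in(b5,rmA)}, keep {carry(b4,left), robot_in(rmA)}, require {carry(b5,right), robot_in(rmA)}
    → {carry(b4,left), carry(b5,right), robot_in(rmA)}

== RESULT ==
["carry(b4,left)", "carry(b5,right)", "robot_in(rmA)"]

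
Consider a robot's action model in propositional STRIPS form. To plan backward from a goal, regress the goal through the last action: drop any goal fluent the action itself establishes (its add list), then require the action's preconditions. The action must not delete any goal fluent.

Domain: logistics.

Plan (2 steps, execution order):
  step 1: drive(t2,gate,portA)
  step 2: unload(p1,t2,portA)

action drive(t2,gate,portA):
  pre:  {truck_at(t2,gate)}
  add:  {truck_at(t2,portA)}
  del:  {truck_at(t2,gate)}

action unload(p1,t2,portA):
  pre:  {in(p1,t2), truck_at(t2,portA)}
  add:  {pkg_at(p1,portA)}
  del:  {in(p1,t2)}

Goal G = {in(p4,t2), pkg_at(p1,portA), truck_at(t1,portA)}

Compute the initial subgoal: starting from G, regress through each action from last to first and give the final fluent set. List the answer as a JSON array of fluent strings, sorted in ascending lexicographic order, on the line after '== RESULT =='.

Regress step by step:
  through step 2 (unload(p1,t2,portA)): drop {pkg_at(p1,portA)}, keep {in(p4,t2), truck_at(t1,portA)}, require {in(p1,t2), truck_at(t2,portA)}
    → {in(p1,t2), in(p4,t2), truck_at(t1,portA), truck_at(t2,portA)}
  through step 1 (drive(t2,gate,portA)): drop {truck_at(t2,portA)}, keep {in(p1,t2), in(p4,t2), truck_at(t1,portA)}, require {truck_at(t2,gate)}
    → {in(p1,t2), in(p4,t2), truck_at(t1,portA), truck_at(t2,gate)}

== RESULT ==
["in(p1,t2)", "in(p4,t2)", "truck_at(t1,portA)", "truck_at(t2,gate)"]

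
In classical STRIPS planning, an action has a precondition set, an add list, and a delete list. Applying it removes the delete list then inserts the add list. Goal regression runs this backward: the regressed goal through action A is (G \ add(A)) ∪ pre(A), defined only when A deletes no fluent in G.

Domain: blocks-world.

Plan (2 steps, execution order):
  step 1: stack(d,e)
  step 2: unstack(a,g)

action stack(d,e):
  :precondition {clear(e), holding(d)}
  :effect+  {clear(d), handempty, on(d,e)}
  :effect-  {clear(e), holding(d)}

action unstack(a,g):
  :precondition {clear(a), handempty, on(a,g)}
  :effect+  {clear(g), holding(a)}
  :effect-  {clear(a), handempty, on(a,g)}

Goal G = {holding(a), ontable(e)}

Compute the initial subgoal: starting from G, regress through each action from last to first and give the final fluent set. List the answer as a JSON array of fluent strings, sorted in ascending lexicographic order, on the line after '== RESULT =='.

Work backward from the goal:
  through step 2 (unstack(a,g)): drop {holding(a)}, keep {ontable(e)}, require {clear(a), handempty, on(a,g)}
    → {clear(a), handempty, on(a,g), ontable(e)}
  through step 1 (stack(d,e)): drop {handempty}, keep {clear(a), on(a,g), ontable(e)}, require {clear(e), holding(d)}
    → {clear(a), clear(e), holding(d), on(a,g), ontable(e)}

== RESULT ==
["clear(a)", "clear(e)", "holding(d)", "on(a,g)", "ontable(e)"]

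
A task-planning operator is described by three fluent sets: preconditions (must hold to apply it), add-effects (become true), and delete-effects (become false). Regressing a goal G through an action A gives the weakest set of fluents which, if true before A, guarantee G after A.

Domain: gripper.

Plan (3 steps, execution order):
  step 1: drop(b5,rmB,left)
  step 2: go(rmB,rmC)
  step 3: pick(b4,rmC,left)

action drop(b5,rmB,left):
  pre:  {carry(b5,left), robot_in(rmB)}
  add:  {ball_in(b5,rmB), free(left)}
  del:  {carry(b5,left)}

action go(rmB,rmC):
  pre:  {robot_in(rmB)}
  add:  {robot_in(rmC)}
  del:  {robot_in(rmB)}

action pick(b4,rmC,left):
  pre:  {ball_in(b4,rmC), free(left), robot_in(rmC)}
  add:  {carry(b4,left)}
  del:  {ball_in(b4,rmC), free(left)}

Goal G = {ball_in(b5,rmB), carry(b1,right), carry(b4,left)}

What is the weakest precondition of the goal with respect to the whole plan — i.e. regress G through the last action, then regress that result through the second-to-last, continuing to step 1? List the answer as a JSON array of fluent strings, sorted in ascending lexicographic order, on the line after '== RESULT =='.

Work backward from the goal:
  through step 3 (pick(b4,rmC,left)): drop {carry(b4,left)}, keep {ball_in(b5,rmB), carry(b1,right)}, require {ball_in(b4,rmC), free(left), robot_in(rmC)}
    → {ball_in(b4,rmC), ball_in(b5,rmB), carry(b1,right), free(left), robot_in(rmC)}
  through step 2 (go(rmB,rmC)): drop {robot_in(rmC)}, keep {ball_in(b4,rmC), ball_in(b5,rmB), carry(b1,right), free(left)}, require {robot_in(rmB)}
    → {ball_in(b4,rmC), ball_in(b5,rmB), carry(b1,right), free(left), robot_in(rmB)}
  through step 1 (drop(b5,rmB,left)): drop {ball_in(b5,rmB), free(left)}, keep {ball_in(b4,rmC), carry(b1,right), robot_in(rmB)}, require {carry(b5,left), robot_in(rmB)}
    → {ball_in(b4,rmC), carry(b1,right), carry(b5,left), robot_in(rmB)}

== RESULT ==
["ball_in(b4,rmC)", "carry(b1,right)", "carry(b5,left)", "robot_in(rmB)"]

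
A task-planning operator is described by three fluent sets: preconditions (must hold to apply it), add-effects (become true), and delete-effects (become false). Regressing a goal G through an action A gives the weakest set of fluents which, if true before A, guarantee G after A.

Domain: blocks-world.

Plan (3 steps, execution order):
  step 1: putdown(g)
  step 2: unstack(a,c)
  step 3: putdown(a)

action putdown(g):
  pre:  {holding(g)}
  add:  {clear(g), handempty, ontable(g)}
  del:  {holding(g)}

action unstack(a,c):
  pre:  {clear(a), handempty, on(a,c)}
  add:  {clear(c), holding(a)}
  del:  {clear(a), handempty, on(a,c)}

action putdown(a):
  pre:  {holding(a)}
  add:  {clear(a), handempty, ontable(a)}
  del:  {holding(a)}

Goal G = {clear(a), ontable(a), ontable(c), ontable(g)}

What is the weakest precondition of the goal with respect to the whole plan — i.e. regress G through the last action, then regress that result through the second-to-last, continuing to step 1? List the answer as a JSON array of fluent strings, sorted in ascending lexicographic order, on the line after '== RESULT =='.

Work backward from the goal:
  through step 3 (putdown(a)): drop {clear(a), ontable(a)}, keep {ontable(c), ontable(g)}, require {holding(a)}
    → {holding(a), ontable(c), ontable(g)}
  through step 2 (unstack(a,c)): drop {holding(a)}, keep {ontable(c), ontable(g)}, require {clear(a), handempty, on(a,c)}
    → {clear(a), handempty, on(a,c), ontable(c), ontable(g)}
  through step 1 (putdown(g)): drop {handempty, ontable(g)}, keep {clear(a), on(a,c), ontable(c)}, require {holding(g)}
    → {clear(a), holding(g), on(a,c), ontable(c)}

== RESULT ==
["clear(a)", "holding(g)", "on(a,c)", "ontable(c)"]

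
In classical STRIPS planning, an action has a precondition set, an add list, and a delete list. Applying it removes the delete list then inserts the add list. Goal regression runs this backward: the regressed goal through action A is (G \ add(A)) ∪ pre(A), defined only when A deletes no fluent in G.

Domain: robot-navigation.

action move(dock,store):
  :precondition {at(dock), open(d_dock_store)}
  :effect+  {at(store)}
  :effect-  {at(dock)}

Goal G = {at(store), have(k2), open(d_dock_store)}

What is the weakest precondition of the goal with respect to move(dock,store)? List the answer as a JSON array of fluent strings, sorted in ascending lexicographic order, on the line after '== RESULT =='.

Compute (G \ add) ∪ pre:
  G ∩ del = {}  (empty — regression defined)
  G \ add = {at(store), have(k2), open(d_dock_store)} \ {at(store)} = {have(k2), open(d_dock_store)}
  ∪ pre   = {have(k2), open(d_dock_store)} ∪ {at(dock), open(d_dock_store)}
          = {at(dock), have(k2), open(d_dock_store)}

== RESULT ==
["at(dock)", "have(k2)", "open(d_dock_store)"]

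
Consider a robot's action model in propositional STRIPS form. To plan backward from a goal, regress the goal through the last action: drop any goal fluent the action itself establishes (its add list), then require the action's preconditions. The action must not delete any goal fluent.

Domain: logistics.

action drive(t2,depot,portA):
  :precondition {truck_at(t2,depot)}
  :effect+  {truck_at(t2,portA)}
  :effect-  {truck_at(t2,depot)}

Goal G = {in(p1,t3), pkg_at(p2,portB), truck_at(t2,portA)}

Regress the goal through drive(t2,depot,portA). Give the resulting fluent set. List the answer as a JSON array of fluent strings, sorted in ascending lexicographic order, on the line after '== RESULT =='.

Regress:
  G ∩ del = {}  (empty — regression defined)
  G \ add = {in(p1,t3), pkg_at(p2,portB), truck_at(t2,portA)} \ {truck_at(t2,portA)} = {in(p1,t3), pkg_at(p2,portB)}
  ∪ pre   = {in(p1,t3), pkg_at(p2,portB)} ∪ {truck_at(t2,depot)}
          = {in(p1,t3), pkg_at(p2,portB), truck_at(t2,depot)}

== RESULT ==
["in(p1,t3)", "pkg_at(p2,portB)", "truck_at(t2,depot)"]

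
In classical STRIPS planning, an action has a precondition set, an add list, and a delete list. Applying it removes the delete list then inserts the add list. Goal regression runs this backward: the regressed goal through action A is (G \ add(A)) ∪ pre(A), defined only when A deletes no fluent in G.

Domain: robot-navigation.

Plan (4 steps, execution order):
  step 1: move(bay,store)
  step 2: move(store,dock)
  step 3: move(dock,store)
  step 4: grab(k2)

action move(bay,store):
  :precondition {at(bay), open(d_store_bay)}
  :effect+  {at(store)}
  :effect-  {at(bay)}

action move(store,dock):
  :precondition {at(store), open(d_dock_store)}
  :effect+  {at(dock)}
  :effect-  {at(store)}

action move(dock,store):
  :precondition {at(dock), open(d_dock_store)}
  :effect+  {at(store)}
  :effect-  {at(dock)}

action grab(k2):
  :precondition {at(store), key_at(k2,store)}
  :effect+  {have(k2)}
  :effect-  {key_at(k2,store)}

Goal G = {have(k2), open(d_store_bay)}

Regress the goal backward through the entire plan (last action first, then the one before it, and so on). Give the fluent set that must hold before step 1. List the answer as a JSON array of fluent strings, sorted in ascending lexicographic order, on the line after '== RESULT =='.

Regress step by step:
  through step 4 (grab(k2)): drop {have(k2)}, keep {open(d_store_bay)}, require {at(store), key_at(k2,store)}
    → {at(store), key_at(k2,store), open(d_store_bay)}
  through step 3 (move(dock,store)): drop {at(store)}, keep {key_at(k2,store), open(d_store_bay)}, require {at(dock), open(d_dock_store)}
    → {at(dock), key_at(k2,store), open(d_dock_store), open(d_store_bay)}
  through step 2 (move(store,dock)): drop {at(dock)}, keep {key_at(k2,store), open(d_dock_store), open(d_store_bay)}, require {at(store), open(d_dock_store)}
    → {at(store), key_at(k2,store), open(d_dock_store), open(d_store_bay)}
  through step 1 (move(bay,store)): drop {at(store)}, keep {key_at(k2,store), open(d_dock_store), open(d_store_bay)}, require {at(bay), open(d_store_bay)}
    → {at(bay), key_at(k2,store), open(d_dock_store), open(d_store_bay)}

== RESULT ==
["at(bay)", "key_at(k2,store)", "open(d_dock_store)", "open(d_store_bay)"]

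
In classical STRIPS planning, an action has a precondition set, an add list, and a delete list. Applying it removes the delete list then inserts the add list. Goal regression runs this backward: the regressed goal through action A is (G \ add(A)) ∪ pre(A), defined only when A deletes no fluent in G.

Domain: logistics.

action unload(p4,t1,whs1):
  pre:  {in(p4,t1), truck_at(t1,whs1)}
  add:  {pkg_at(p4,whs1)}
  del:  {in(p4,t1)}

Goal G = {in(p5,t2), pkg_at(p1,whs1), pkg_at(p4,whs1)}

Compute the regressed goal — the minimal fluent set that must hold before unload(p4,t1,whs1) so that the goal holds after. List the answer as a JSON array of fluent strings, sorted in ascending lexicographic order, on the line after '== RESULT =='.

Compute (G \ add) ∪ pre:
  G ∩ del = {}  (empty — regression defined)
  G \ add = {in(p5,t2), pkg_at(p1,whs1), pkg_at(p4,whs1)} \ {pkg_at(p4,whs1)} = {in(p5,t2), pkg_at(p1,whs1)}
  ∪ pre   = {in(p5,t2), pkg_at(p1,whs1)} ∪ {in(p4,t1), truck_at(t1,whs1)}
          = {in(p4,t1), in(p5,t2), pkg_at(p1,whs1), truck_at(t1,whs1)}

== RESULT ==
["in(p4,t1)", "in(p5,t2)", "pkg_at(p1,whs1)", "truck_at(t1,whs1)"]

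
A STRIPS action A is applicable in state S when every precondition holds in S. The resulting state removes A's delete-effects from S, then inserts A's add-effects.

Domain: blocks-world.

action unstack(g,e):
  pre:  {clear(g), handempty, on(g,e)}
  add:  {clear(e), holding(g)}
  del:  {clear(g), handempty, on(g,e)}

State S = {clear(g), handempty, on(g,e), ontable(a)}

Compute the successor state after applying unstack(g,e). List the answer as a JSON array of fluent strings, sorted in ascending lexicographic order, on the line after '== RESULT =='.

Compute (S \ del) ∪ add:
  pre ⊆ S: {clear(g), handempty, on(g,e)} ⊆ S  — applicable
  S \ del = {ontable(a)}
  ∪ add   = {clear(e), holding(g), ontable(a)}

== RESULT ==
["clear(e)", "holding(g)", "ontable(a)"]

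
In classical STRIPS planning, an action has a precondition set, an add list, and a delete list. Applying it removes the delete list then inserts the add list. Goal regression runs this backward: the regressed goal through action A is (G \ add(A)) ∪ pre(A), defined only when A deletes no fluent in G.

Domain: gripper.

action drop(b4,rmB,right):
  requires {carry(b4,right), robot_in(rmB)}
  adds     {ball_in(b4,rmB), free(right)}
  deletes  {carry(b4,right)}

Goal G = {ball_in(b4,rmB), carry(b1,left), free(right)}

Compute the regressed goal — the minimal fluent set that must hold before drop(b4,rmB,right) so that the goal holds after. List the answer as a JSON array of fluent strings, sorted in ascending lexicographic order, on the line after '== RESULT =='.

Regress:
  G ∩ del = {}  (empty — regression defined)
  G \ add = {ball_in(b4,rmB), carry(b1,left), free(right)} \ {ball_in(b4,rmB), free(right)} = {carry(b1,left)}
  ∪ pre   = {carry(b1,left)} ∪ {carry(b4,right), robot_in(rmB)}
          = {carry(b1,left), carry(b4,right), robot_in(rmB)}

== RESULT ==
["carry(b1,left)", "carry(b4,right)", "robot_in(rmB)"]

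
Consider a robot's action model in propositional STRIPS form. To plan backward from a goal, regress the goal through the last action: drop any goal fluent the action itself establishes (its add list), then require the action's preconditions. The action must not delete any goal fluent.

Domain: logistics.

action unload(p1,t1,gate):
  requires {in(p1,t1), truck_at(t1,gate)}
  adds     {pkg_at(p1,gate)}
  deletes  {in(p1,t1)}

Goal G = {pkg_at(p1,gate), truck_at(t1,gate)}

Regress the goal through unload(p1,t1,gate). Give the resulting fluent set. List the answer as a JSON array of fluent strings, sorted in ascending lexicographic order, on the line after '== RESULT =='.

Regress:
  G ∩ del = {}  (empty — regression defined)
  G \ add = {pkg_at(p1,gate), truck_at(t1,gate)} \ {pkg_at(p1,gate)} = {truck_at(t1,gate)}
  ∪ pre   = {truck_at(t1,gate)} ∪ {in(p1,t1), truck_at(t1,gate)}
          = {in(p1,t1), truck_at(t1,gate)}

== RESULT ==
["in(p1,t1)", "truck_at(t1,gate)"]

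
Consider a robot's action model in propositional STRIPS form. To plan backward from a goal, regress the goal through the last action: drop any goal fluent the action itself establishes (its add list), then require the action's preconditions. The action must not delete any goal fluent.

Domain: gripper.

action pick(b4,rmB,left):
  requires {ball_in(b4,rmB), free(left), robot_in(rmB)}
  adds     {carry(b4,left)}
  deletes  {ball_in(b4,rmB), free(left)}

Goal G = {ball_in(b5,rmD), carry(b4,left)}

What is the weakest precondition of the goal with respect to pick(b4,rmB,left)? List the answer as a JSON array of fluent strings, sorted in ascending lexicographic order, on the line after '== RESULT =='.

Compute (G \ add) ∪ pre:
  G ∩ del = {}  (empty — regression defined)
  G \ add = {ball_in(b5,rmD), carry(b4,left)} \ {carry(b4,left)} = {ball_in(b5,rmD)}
  ∪ pre   = {ball_in(b5,rmD)} ∪ {ball_in(b4,rmB), free(left), robot_in(rmB)}
          = {ball_in(b4,rmB), ball_in(b5,rmD), free(left), robot_in(rmB)}

== RESULT ==
["ball_in(b4,rmB)", "ball_in(b5,rmD)", "free(left)", "robot_in(rmB)"]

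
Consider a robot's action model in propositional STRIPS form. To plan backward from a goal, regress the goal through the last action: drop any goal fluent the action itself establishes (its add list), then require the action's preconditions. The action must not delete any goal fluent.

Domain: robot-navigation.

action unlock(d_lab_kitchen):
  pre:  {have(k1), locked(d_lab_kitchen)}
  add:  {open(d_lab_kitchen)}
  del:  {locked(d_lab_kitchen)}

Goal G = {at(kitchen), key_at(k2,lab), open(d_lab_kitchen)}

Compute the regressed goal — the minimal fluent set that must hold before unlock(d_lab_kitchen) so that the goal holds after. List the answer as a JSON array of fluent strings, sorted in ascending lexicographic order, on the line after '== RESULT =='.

Compute (G \ add) ∪ pre:
  G ∩ del = {}  (empty — regression defined)
  G \ add = {at(kitchen), key_at(k2,lab), open(d_lab_kitchen)} \ {open(d_lab_kitchen)} = {at(kitchen), key_at(k2,lab)}
  ∪ pre   = {at(kitchen), key_at(k2,lab)} ∪ {have(k1), locked(d_lab_kitchen)}
          = {at(kitchen), have(k1), key_at(k2,lab), locked(d_lab_kitchen)}

== RESULT ==
["at(kitchen)", "have(k1)", "key_at(k2,lab)", "locked(d_lab_kitchen)"]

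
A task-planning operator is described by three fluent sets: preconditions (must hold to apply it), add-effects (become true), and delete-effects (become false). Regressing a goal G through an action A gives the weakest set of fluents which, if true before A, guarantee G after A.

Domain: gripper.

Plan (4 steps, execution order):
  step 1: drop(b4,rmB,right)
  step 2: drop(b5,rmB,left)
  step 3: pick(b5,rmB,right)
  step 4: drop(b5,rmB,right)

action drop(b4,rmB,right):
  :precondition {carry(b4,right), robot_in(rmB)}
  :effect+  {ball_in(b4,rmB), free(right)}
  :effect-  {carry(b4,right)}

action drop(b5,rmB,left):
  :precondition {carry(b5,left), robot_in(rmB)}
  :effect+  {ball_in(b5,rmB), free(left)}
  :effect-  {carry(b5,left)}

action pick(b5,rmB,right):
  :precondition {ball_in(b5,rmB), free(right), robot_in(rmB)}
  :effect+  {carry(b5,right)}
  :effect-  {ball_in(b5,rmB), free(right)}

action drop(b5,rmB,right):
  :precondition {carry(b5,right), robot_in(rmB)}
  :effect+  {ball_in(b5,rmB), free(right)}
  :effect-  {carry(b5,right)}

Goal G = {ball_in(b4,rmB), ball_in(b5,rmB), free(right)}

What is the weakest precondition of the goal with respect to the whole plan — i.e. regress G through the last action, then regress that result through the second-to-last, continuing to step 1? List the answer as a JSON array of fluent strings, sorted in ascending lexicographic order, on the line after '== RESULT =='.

Regress step by step:
  through step 4 (drop(b5,rmB,right)): drop {ball_in(b5,rmB), free(right)}, keep {ball_in(b4,rmB)}, require {carry(b5,right), robot_in(rmB)}
    → {ball_in(b4,rmB), carry(b5,right), robot_in(rmB)}
  through step 3 (pick(b5,rmB,right)): drop {carry(b5,right)}, keep {ball_in(b4,rmB), robot_in(rmB)}, require {ball_in(b5,rmB), free(right), robot_in(rmB)}
    → {ball_in(b4,rmB), ball_in(b5,rmB), free(right), robot_in(rmB)}
  through step 2 (drop(b5,rmB,left)): drop {ball_in(b5,rmB)}, keep {ball_in(b4,rmB), free(right), robot_in(rmB)}, require {carry(b5,left), robot_in(rmB)}
    → {ball_in(b4,rmB), carry(b5,left), free(right), robot_in(rmB)}
  through step 1 (drop(b4,rmB,right)): drop {ball_in(b4,rmB), free(right)}, keep {carry(b5,left), robot_in(rmB)}, require {carry(b4,right), robot_in(rmB)}
    → {carry(b4,right), carry(b5,left), robot_in(rmB)}

== RESULT ==
["carry(b4,right)", "carry(b5,left)", "robot_in(rmB)"]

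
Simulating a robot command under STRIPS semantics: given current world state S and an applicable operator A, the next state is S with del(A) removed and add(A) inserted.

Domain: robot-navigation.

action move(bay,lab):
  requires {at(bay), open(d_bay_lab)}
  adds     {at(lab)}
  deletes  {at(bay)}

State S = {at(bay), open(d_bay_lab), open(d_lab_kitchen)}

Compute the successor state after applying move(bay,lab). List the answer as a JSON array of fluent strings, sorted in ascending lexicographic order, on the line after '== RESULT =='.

Compute (S \ del) ∪ add:
  pre ⊆ S: {at(bay), open(d_bay_lab)} ⊆ S  — applicable
  S \ del = {open(d_bay_lab), open(d_lab_kitchen)}
  ∪ add   = {at(lab), open(d_bay_lab), open(d_lab_kitchen)}

== RESULT ==
["at(lab)", "open(d_bay_lab)", "open(d_lab_kitchen)"]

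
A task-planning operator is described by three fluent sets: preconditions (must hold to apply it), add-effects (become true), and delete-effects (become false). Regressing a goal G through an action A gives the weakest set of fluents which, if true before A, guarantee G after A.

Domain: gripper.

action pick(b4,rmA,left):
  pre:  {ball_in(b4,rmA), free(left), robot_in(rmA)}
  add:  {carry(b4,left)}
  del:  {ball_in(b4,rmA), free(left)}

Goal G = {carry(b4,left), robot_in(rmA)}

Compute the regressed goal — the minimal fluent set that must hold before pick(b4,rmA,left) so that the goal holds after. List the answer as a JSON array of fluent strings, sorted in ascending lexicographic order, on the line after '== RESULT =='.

Regress:
  G ∩ del = {}  (empty — regression defined)
  G \ add = {carry(b4,left), robot_in(rmA)} \ {carry(b4,left)} = {robot_in(rmA)}
  ∪ pre   = {robot_in(rmA)} ∪ {ball_in(b4,rmA), free(left), robot_in(rmA)}
          = {ball_in(b4,rmA), free(left), robot_in(rmA)}

== RESULT ==
["ball_in(b4,rmA)", "free(left)", "robot_in(rmA)"]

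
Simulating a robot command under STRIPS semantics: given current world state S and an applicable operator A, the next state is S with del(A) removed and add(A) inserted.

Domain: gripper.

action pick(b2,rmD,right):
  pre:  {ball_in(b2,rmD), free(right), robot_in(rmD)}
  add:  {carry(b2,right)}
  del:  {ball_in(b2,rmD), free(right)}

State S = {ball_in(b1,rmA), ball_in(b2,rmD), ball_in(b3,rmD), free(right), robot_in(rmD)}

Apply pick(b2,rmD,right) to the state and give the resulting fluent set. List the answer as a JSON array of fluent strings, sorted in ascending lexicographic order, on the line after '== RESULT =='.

Compute (S \ del) ∪ add:
  pre ⊆ S: {ball_in(b2,rmD), free(right), robot_in(rmD)} ⊆ S  — applicable
  S \ del = {ball_in(b1,rmA), ball_in(b3,rmD), robot_in(rmD)}
  ∪ add   = {ball_in(b1,rmA), ball_in(b3,rmD), carry(b2,right), robot_in(rmD)}

== RESULT ==
["ball_in(b1,rmA)", "ball_in(b3,rmD)", "carry(b2,right)", "robot_in(rmD)"]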